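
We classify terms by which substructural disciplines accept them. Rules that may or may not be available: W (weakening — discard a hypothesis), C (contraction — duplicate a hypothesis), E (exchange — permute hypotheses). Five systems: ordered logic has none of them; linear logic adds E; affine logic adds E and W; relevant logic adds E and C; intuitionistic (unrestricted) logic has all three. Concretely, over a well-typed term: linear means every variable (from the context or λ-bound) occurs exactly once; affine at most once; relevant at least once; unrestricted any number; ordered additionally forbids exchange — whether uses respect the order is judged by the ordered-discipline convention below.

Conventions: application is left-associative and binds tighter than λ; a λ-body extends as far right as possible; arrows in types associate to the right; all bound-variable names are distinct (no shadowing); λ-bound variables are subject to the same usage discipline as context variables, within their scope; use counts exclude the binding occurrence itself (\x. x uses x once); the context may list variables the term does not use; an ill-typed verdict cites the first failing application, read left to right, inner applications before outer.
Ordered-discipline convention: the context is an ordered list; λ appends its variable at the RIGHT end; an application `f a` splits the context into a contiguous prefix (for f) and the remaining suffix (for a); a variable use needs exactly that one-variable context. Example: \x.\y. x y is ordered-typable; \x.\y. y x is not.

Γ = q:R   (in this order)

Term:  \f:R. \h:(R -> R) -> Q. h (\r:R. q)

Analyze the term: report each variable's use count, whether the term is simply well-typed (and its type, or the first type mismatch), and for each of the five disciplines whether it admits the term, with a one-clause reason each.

usage: q: 1×; f (bound): 0×; h (bound): 1×; r (bound): 0×
left-to-right use order: h, q
typing: well-typed — term : R -> ((R -> R) -> Q) -> Q
ordered: ✗, f, r never used (weakening)
linear: ✗, f, r never used (weakening)
affine: ✓, at most one use each (q, f, h, r)
relevant: ✗, f, r never used (weakening)
unrestricted: ✓, typability at R -> ((R -> R) -> Q) -> Q is all that's needed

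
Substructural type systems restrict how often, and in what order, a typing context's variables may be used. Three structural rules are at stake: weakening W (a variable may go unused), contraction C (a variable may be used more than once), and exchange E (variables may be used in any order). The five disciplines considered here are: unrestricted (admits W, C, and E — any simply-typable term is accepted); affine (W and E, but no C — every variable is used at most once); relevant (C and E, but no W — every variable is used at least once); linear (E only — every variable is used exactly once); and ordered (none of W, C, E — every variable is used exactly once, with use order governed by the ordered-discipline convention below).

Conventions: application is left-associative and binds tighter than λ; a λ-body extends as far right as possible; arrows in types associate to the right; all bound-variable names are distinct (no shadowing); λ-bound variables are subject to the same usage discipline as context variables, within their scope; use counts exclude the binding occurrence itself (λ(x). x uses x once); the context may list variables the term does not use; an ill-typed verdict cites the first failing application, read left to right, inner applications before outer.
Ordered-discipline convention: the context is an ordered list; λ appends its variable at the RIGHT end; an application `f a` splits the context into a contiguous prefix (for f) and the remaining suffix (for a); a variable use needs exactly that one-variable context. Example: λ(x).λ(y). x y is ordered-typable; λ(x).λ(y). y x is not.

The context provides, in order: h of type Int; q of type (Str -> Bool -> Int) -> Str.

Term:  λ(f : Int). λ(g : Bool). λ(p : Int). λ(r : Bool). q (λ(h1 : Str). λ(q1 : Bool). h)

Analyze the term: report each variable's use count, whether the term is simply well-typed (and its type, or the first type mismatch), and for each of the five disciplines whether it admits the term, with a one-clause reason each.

use counts: h ×1; q ×1; f (bound) ×0; g (bound) ×0; p (bound) ×0; r (bound) ×0; h1 (bound) ×0; q1 (bound) ×0
uses in reading order: q, h
typing: well-typed — term : Int -> Bool -> Int -> Bool -> Str
ordered: ✗, f, g, p, r, h1, q1 never used (weakening)
linear: ✗, f, g, p, r, h1, q1 never used (weakening)
affine: ✓, h, q, f, g, p, r, h1, q1: no repeats, contraction unneeded
relevant: ✗, f, g, p, r, h1, q1 never used (weakening)
unrestricted: ✓, type-checks (Int -> Bool -> Int -> Bool -> Str) and nothing is barred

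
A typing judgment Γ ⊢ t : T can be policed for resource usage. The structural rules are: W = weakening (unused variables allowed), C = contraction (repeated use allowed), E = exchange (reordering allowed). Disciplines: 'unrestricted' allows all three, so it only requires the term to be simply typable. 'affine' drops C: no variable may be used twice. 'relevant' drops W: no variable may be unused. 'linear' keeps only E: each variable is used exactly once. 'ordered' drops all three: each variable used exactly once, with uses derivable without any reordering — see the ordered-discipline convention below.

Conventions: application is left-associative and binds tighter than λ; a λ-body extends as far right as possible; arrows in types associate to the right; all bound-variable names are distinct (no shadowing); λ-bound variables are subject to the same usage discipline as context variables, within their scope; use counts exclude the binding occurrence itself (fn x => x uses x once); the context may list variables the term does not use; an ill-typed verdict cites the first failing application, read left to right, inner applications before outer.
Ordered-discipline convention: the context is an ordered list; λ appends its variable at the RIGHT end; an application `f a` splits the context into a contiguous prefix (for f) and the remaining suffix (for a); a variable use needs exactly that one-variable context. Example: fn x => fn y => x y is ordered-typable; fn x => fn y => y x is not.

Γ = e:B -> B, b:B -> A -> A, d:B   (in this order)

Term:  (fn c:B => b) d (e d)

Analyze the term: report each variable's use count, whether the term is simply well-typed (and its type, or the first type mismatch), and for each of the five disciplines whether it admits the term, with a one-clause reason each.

counts: e=1; b=1; d=2; c [bound]=0
left-to-right use order: b, d, e, d
typing: ✓ — A -> A
ordered ✗ (uses contraction: d ×2; c left unused)
linear ✗ (uses contraction: d ×2; c left unused)
affine ✗ (uses contraction: d ×2)
relevant ✗ (c left unused)
unrestricted ✓ (well-typed at A -> A; no restrictions here)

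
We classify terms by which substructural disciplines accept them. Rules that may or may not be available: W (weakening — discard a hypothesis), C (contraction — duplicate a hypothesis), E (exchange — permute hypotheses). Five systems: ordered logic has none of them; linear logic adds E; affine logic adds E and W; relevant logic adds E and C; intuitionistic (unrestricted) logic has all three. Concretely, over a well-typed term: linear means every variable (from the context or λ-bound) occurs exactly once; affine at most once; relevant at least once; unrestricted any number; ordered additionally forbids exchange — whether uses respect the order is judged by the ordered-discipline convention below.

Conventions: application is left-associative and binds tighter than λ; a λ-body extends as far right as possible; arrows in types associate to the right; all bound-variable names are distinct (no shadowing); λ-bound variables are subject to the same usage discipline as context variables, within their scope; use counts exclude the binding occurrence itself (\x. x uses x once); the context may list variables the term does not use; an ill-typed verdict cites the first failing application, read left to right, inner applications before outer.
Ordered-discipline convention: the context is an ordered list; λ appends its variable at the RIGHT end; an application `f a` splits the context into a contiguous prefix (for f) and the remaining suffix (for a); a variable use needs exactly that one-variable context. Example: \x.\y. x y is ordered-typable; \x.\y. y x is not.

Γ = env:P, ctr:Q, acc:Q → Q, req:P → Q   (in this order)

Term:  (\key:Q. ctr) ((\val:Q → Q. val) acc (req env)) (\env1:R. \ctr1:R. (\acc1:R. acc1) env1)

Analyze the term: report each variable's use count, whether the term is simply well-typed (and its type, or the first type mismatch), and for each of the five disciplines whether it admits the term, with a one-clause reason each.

use counts: env=1; ctr=1; acc=1; req=1; key (bound)=0; val (bound)=1; env1 (bound)=1; ctr1 (bound)=0; acc1 (bound)=1
use order (left to right): ctr, val, acc, req, env, acc1, env1
typing: ill-typed: non-function type Q applied to an argument
ordered ✗ (not simply typable)
linear ✗ (fails simple typing)
affine ✗ (a type mismatch blocks all five)
relevant ✗ (the type mismatch rejects it)
unrestricted ✗ (not simply typable)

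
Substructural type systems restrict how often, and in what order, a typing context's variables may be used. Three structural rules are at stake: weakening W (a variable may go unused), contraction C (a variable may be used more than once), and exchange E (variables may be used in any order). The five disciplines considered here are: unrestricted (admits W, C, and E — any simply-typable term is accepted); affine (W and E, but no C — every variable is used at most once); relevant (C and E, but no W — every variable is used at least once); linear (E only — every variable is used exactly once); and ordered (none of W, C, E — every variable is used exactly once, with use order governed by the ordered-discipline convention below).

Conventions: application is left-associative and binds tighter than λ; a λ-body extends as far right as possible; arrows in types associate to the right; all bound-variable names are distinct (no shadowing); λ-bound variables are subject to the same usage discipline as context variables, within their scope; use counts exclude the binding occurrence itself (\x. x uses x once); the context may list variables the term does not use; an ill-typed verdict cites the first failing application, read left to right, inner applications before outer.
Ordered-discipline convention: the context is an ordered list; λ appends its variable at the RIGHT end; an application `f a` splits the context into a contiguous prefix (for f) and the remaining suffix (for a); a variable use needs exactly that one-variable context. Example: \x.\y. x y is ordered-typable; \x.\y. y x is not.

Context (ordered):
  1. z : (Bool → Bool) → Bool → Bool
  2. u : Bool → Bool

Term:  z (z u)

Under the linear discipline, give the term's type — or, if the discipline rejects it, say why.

not well-typed under linear — needs contraction — z ×2
variable uses: z: 2×, u: 1×
order of uses: z, z, u
typing: well-typed — term : Bool → Bool
summary: ordered ✗; linear ✗; affine ✗; relevant ✓; unrestricted ✓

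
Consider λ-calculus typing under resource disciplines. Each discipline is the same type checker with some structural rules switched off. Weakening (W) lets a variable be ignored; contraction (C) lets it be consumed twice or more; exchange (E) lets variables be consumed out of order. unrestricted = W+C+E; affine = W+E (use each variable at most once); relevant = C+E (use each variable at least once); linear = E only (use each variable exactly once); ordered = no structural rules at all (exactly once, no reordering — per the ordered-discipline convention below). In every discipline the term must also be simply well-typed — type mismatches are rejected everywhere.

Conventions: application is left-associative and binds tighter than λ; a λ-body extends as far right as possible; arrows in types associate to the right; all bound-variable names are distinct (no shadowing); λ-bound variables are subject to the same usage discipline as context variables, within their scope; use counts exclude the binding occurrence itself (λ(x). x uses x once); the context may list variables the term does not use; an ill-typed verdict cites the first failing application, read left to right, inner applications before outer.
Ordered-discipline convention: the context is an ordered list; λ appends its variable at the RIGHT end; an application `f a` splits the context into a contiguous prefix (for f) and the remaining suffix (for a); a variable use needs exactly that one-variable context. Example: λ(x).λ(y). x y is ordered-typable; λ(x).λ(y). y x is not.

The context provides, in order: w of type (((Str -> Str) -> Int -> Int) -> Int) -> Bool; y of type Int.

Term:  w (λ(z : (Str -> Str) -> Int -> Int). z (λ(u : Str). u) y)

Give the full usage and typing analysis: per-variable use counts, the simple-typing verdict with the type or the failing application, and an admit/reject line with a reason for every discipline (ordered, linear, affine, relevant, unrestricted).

counts: w ×1; y ×1; z (bound) ×1; u (bound) ×1
uses in reading order: w, z, u, y
typing: ✓ — Bool
ordered ✗ (no contiguous prefix/suffix split fits w, z, u, y)
linear ✓ (single use per variable (w, y, z, u))
affine ✓ (no duplicate uses among w, y, z, u)
relevant ✓ (at least one use each (w, y, z, u))
unrestricted ✓ (simply typable at Bool; W, C, E all held)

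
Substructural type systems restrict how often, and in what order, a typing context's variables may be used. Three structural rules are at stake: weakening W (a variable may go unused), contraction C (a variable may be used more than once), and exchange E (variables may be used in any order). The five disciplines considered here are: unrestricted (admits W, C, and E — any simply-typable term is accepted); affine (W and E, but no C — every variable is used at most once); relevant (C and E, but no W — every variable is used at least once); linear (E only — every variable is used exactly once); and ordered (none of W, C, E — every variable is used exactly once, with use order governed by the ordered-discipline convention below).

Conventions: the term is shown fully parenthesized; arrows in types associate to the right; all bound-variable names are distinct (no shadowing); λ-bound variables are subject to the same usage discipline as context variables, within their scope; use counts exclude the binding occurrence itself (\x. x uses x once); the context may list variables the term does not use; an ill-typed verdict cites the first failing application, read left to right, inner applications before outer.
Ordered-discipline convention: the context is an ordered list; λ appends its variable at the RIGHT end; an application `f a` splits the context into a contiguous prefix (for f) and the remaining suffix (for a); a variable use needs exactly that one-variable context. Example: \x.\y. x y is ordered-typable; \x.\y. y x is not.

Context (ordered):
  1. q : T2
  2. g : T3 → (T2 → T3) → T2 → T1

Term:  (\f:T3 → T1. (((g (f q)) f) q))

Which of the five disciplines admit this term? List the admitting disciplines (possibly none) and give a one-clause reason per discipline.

admitted in: none
usage: q ×2; g ×1; f (bound) ×2
order of uses: g, f, q, f, q
typing: ill-typed: argument of type T2 where T3 is required
ordered ✗ (the type mismatch rejects it)
linear ✗ (not simply typable)
affine ✗ (fails simple typing)
relevant ✗ (a type mismatch blocks all five)
unrestricted ✗ (the type mismatch rejects it)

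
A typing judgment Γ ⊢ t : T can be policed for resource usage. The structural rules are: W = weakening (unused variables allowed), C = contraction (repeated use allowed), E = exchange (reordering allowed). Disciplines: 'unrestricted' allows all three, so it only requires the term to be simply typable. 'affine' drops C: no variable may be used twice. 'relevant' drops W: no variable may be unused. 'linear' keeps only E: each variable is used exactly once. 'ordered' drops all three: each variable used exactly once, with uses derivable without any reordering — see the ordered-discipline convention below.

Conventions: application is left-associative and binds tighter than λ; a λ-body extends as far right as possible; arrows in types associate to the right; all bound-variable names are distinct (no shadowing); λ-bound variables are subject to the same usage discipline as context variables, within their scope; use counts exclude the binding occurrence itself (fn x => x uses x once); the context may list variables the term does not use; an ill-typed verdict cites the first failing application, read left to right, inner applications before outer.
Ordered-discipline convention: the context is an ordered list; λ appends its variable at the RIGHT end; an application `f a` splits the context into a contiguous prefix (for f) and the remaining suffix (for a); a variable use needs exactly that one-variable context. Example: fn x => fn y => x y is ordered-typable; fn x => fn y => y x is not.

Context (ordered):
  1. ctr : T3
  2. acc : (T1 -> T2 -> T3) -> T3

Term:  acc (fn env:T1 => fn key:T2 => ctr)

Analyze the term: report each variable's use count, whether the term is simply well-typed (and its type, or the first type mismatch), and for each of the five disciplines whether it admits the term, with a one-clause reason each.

counts: ctr: 1×; acc: 1×; env (λ-bound): 0×; key (λ-bound): 0×
left-to-right use order: acc, ctr
typing: well-typed — term : T3
ordered: ✗ — needs weakening: env, key unused
linear: ✗ — needs weakening: env, key unused
affine: ✓ — at most one use each (ctr, acc, env, key)
relevant: ✗ — needs weakening: env, key unused
unrestricted: ✓ — simply typable at T3; W, C, E all held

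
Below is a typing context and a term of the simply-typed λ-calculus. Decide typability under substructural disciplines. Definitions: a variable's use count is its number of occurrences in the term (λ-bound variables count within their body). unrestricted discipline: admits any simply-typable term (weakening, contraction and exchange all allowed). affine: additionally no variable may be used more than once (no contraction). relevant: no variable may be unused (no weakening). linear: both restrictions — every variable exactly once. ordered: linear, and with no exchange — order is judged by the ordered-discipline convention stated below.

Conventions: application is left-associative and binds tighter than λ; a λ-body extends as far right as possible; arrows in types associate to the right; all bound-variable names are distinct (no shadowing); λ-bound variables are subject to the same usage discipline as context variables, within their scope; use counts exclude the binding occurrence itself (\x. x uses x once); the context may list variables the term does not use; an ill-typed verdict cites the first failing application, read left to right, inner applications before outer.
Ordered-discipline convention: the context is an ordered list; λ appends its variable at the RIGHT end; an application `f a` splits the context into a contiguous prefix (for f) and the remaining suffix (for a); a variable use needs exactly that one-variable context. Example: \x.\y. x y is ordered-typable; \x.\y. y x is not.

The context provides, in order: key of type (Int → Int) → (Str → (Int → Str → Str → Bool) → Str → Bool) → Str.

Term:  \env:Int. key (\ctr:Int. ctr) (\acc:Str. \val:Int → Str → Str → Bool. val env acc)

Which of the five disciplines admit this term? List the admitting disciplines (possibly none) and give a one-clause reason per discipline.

accepted by: linear, affine, relevant, unrestricted
variable uses: key: 1×; env [bound]: 1×; ctr [bound]: 1×; acc [bound]: 1×; val [bound]: 1×
uses in reading order: key, ctr, val, env, acc
typing: well-typed at Int → Str
ordered: ✗ — no contiguous prefix/suffix split fits key, ctr, val, env, acc
linear: ✓ — single use per variable (key, env, ctr, acc, val)
affine: ✓ — none of key, env, ctr, acc, val used more than once
relevant: ✓ — every one of key, env, ctr, acc, val appears
unrestricted: ✓ — well-typed at Int → Str; no restrictions here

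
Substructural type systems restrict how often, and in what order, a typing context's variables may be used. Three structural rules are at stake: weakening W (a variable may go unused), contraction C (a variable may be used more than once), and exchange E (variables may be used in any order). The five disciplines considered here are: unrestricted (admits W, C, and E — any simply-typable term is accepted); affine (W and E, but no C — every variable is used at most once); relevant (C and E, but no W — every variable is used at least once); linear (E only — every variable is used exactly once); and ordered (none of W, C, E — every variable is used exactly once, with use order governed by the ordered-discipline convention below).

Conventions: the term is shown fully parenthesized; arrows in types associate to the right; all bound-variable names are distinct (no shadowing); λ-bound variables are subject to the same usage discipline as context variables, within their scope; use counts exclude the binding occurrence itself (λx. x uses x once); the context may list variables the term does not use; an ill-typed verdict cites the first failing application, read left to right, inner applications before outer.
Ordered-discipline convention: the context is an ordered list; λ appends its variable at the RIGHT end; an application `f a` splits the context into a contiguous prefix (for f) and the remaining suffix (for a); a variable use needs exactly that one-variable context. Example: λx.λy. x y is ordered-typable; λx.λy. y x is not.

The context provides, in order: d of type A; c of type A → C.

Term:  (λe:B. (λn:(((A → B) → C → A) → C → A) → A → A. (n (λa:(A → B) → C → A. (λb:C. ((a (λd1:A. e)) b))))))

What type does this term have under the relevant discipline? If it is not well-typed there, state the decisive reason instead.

not well-typed under relevant — d, c, d1 never used (weakening)
variable uses: d: 0; c: 0; e (λ-bound): 1; n (λ-bound): 1; a (λ-bound): 1; b (λ-bound): 1; d1 (λ-bound): 0
left-to-right use order: n, a, e, b
typing: ✓ — B → ((((A → B) → C → A) → C → A) → A → A) → A → A
per-discipline verdicts: ordered ✗ · linear ✗ · affine ✓ · relevant ✗ · unrestricted ✓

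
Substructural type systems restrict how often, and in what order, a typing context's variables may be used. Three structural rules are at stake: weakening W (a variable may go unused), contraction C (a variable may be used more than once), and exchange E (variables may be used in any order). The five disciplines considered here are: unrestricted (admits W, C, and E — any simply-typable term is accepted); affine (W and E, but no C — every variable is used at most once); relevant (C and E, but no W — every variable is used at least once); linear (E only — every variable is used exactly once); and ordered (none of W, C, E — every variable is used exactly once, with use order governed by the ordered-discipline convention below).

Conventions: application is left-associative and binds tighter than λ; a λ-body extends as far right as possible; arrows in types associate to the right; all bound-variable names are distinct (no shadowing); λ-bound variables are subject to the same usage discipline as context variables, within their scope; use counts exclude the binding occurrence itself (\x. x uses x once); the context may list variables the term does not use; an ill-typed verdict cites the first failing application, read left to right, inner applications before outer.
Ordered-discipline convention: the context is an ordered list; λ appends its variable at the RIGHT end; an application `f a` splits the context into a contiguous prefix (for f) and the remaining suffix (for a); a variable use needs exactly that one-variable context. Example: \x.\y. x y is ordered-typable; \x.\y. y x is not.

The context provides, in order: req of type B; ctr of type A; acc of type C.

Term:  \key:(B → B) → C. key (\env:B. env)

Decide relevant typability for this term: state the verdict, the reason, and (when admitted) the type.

no — needs weakening: req, ctr, acc unused
counts: req ×0; ctr ×0; acc ×0; key (bound) ×1; env (bound) ×1
order of uses: key, env
typing: ✓ — ((B → B) → C) → C
summary: ordered ✗ · linear ✗ · affine ✓ · relevant ✗ · unrestricted ✓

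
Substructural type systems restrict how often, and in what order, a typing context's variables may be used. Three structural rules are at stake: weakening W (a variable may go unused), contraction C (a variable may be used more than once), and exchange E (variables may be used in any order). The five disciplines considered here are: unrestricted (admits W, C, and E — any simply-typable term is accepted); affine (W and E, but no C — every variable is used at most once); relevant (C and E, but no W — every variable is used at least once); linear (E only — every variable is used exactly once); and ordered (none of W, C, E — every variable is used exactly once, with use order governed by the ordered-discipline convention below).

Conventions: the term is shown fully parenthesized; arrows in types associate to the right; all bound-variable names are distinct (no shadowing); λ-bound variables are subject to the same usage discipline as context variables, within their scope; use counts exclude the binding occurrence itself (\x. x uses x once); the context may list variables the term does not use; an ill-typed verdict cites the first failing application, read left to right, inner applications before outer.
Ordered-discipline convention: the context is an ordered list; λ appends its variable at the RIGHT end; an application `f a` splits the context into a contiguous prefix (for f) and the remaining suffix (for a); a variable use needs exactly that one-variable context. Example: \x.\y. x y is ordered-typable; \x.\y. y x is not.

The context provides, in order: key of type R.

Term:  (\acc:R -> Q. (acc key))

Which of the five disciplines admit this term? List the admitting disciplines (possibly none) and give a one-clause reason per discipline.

accepted by: linear, affine, relevant, unrestricted
use counts: key=1; acc [bound]=1
left-to-right use order: acc, key
typing: ✓ — (R -> Q) -> Q
ordered ✗ (no ordered split (uses run acc, key))
linear ✓ (key, acc: one use apiece)
affine ✓ (no duplicate uses among key, acc)
relevant ✓ (at least one use each (key, acc))
unrestricted ✓ (simply typable at (R -> Q) -> Q; W, C, E all held)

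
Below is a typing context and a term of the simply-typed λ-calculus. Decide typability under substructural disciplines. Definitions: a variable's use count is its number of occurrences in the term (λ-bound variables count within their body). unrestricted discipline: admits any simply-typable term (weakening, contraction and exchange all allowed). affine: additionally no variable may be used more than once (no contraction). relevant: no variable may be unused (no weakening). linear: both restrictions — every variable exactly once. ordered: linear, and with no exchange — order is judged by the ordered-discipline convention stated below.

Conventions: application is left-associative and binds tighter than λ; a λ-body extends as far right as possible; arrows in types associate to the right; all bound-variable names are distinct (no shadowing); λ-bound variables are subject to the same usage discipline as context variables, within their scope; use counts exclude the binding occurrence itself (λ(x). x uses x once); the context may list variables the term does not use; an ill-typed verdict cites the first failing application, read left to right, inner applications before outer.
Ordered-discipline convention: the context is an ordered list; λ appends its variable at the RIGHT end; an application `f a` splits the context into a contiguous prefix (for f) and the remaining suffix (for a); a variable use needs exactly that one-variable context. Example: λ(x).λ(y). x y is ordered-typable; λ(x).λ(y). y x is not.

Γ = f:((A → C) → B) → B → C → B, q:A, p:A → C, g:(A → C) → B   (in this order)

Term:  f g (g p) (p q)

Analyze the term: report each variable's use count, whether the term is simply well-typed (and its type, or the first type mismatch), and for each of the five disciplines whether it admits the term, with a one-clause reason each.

counts: f=1, q=1, p=2, g=2
order of uses: f, g, g, p, p, q
typing: ✓ — B
ordered: ✗, needs contraction — p ×2, g ×2
linear: ✗, needs contraction — p ×2, g ×2
affine: ✗, needs contraction — p ×2, g ×2
relevant: ✓, none of f, q, p, g goes unused
unrestricted: ✓, well-typed at B; no restrictions here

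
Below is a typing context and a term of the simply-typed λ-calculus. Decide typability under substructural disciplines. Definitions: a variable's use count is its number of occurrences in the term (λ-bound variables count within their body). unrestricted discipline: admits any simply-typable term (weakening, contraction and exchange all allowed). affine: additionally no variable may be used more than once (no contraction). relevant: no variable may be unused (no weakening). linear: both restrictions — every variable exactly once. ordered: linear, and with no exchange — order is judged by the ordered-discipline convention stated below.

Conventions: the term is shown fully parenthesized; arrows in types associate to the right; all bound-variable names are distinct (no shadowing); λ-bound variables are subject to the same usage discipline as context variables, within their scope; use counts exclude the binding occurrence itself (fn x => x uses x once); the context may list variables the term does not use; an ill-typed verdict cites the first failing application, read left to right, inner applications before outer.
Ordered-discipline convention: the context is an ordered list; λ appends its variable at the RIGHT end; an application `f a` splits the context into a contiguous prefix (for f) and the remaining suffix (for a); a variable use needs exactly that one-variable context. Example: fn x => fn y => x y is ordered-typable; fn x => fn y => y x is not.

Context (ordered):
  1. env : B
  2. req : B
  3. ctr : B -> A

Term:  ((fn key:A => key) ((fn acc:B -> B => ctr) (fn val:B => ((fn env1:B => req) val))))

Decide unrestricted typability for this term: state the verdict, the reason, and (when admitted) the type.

no — not simply typable
use counts: env: 0×; req: 1×; ctr: 1×; key (bound): 1×; acc (bound): 0×; val (bound): 1×; env1 (bound): 0×
left-to-right use order: key, ctr, req, val
typing: ill-typed: an application expects A but receives B -> A
across the five disciplines: ordered ✗; linear ✗; affine ✗; relevant ✗; unrestricted ✗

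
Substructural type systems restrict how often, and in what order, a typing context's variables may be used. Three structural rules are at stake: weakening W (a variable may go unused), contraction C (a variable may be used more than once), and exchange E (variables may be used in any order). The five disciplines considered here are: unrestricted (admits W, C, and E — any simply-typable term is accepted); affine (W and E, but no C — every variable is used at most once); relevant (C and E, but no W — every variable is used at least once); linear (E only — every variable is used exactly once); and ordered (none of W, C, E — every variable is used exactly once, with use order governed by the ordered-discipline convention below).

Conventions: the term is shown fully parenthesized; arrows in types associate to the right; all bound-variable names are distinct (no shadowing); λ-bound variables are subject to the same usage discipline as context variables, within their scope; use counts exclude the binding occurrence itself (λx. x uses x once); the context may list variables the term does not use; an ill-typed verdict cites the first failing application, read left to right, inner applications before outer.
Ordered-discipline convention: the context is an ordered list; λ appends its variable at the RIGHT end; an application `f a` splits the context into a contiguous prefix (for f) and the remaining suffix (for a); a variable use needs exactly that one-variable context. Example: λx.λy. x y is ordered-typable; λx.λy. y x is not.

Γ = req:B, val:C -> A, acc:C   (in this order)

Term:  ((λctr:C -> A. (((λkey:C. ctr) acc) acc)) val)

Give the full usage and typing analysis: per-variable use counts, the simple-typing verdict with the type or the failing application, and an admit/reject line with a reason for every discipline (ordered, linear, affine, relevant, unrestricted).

variable uses: req: 0, val: 1, acc: 2, ctr (λ-bound): 1, key (λ-bound): 0
order of uses: ctr, acc, acc, val
typing: well-typed — term : A
ordered ✗ (acc ×2 used more than once (contraction); req, key left unused)
linear ✗ (acc ×2 used more than once (contraction); req, key left unused)
affine ✗ (acc ×2 used more than once (contraction))
relevant ✗ (req, key left unused)
unrestricted ✓ (type-checks (A) and nothing is barred)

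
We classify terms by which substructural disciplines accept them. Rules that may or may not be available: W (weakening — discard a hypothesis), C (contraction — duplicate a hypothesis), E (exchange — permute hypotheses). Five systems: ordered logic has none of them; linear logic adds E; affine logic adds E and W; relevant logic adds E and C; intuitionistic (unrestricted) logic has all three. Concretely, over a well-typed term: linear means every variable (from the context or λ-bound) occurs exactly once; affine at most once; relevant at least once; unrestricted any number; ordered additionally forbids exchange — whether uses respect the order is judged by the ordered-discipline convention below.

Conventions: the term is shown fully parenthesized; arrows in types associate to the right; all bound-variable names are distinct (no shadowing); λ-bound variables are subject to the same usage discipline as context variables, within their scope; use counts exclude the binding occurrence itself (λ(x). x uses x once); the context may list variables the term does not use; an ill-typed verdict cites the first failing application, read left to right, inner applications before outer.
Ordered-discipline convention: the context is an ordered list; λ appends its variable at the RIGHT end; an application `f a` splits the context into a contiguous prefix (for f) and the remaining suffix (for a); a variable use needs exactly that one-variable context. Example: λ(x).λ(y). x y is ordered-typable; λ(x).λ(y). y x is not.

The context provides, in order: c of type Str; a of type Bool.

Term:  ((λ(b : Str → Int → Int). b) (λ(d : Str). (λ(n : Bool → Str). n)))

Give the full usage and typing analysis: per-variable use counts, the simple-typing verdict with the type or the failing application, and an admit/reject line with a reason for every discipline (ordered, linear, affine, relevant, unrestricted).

usage: c ×0; a ×0; b [bound] ×1; d [bound] ×0; n [bound] ×1
uses in reading order: b, n
typing: ill-typed: an argument Str → (Bool → Str) → Bool → Str mismatches the expected Str → Int → Int
ordered: ✗ — the type mismatch rejects it
linear: ✗ — not simply typable
affine: ✗ — fails simple typing
relevant: ✗ — a type mismatch blocks all five
unrestricted: ✗ — the type mismatch rejects it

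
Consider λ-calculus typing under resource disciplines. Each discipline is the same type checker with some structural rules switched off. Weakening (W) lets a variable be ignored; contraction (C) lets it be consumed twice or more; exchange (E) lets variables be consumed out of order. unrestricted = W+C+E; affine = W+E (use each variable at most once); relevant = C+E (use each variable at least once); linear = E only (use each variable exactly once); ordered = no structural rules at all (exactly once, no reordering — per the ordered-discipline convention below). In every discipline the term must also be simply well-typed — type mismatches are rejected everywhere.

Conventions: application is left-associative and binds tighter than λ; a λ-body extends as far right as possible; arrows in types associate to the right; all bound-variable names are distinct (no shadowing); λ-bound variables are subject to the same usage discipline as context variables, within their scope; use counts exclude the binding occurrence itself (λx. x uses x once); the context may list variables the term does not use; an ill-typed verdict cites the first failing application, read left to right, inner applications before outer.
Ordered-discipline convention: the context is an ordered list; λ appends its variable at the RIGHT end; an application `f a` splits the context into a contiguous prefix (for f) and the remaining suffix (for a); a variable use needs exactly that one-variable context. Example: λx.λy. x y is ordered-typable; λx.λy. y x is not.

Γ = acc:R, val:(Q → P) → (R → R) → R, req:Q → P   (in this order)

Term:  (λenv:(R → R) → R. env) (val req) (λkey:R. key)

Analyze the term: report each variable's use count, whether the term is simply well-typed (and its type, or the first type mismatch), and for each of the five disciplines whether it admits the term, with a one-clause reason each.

counts: acc: 0×; val: 1×; req: 1×; env [bound]: 1×; key [bound]: 1×
left-to-right use order: env, val, req, key
typing: well-typed — term : R
ordered: ✗ — acc never used (weakening)
linear: ✗ — acc never used (weakening)
affine: ✓ — none of acc, val, req, env, key used more than once
relevant: ✗ — acc never used (weakening)
unrestricted: ✓ — type-checks (R) and nothing is barred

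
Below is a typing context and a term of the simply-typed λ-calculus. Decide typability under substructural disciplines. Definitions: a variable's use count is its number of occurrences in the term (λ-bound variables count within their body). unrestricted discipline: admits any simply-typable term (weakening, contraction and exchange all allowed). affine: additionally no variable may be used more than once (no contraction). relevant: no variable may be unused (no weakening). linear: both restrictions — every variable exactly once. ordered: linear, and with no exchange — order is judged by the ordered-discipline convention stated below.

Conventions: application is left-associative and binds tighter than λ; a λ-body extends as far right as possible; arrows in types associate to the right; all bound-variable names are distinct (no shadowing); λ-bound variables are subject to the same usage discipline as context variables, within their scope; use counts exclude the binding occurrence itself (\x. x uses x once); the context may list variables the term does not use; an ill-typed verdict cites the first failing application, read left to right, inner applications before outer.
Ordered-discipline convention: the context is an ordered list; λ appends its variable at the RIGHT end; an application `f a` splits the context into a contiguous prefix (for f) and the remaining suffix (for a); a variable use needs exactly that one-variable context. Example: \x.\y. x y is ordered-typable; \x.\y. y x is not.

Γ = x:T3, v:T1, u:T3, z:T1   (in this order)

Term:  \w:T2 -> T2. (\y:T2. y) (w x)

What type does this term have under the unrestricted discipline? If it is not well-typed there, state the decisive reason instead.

not well-typed under unrestricted — a type mismatch blocks all five
use counts: x=1; v=0; u=0; z=0; w (bound)=1; y (bound)=1
use order (left to right): y, w, x
typing: ill-typed: an argument T3 mismatches the expected T2
per-discipline verdicts: ordered ✗ | linear ✗ | affine ✗ | relevant ✗ | unrestricted ✗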